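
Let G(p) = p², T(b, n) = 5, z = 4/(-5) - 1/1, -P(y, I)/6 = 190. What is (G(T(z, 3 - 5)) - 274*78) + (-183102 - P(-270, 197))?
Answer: -203309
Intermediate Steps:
P(y, I) = -1140 (P(y, I) = -6*190 = -1140)
z = -9/5 (z = 4*(-⅕) - 1*1 = -⅘ - 1 = -9/5 ≈ -1.8000)
(G(T(z, 3 - 5)) - 274*78) + (-183102 - P(-270, 197)) = (5² - 274*78) + (-183102 - 1*(-1140)) = (25 - 21372) + (-183102 + 1140) = -21347 - 181962 = -203309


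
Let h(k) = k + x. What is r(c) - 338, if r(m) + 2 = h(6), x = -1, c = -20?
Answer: -335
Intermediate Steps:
h(k) = -1 + k (h(k) = k - 1 = -1 + k)
r(m) = 3 (r(m) = -2 + (-1 + 6) = -2 + 5 = 3)
r(c) - 338 = 3 - 338 = -335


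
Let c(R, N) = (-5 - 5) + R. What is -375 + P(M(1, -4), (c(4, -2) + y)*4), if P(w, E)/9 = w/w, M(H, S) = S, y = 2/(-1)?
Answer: -366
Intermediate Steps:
y = -2 (y = 2*(-1) = -2)
c(R, N) = -10 + R
P(w, E) = 9 (P(w, E) = 9*(w/w) = 9*1 = 9)
-375 + P(M(1, -4), (c(4, -2) + y)*4) = -375 + 9 = -366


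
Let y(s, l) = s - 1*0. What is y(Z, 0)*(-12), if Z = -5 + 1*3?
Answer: 24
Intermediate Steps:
Z = -2 (Z = -5 + 3 = -2)
y(s, l) = s (y(s, l) = s + 0 = s)
y(Z, 0)*(-12) = -2*(-12) = 24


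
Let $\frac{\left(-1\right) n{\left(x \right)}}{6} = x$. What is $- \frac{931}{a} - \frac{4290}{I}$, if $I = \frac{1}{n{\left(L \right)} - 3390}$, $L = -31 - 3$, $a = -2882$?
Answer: $\frac{39391004011}{2882} \approx 1.3668 \cdot 10^{7}$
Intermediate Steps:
$L = -34$ ($L = -31 - 3 = -34$)
$n{\left(x \right)} = - 6 x$
$I = - \frac{1}{3186}$ ($I = \frac{1}{\left(-6\right) \left(-34\right) - 3390} = \frac{1}{204 - 3390} = \frac{1}{-3186} = - \frac{1}{3186} \approx -0.00031387$)
$- \frac{931}{a} - \frac{4290}{I} = - \frac{931}{-2882} - \frac{4290}{- \frac{1}{3186}} = \left(-931\right) \left(- \frac{1}{2882}\right) - -13667940 = \frac{931}{2882} + 13667940 = \frac{39391004011}{2882}$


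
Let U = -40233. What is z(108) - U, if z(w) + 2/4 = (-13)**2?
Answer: 80803/2 ≈ 40402.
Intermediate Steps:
z(w) = 337/2 (z(w) = -1/2 + (-13)**2 = -1/2 + 169 = 337/2)
z(108) - U = 337/2 - 1*(-40233) = 337/2 + 40233 = 80803/2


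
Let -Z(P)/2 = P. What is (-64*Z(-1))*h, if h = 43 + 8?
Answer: -6528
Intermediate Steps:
h = 51
Z(P) = -2*P
(-64*Z(-1))*h = -(-128)*(-1)*51 = -64*2*51 = -128*51 = -6528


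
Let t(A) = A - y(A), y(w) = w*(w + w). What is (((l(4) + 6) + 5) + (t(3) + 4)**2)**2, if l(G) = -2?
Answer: 16900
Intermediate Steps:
y(w) = 2*w**2 (y(w) = w*(2*w) = 2*w**2)
t(A) = A - 2*A**2
(((l(4) + 6) + 5) + (t(3) + 4)**2)**2 = (((-2 + 6) + 5) + (3*(1 - 2*3) + 4)**2)**2 = ((4 + 5) + (3*(1 - 6) + 4)**2)**2 = (9 + (3*(-5) + 4)**2)**2 = (9 + (-15 + 4)**2)**2 = (9 + (-11)**2)**2 = (9 + 121)**2 = 130**2 = 16900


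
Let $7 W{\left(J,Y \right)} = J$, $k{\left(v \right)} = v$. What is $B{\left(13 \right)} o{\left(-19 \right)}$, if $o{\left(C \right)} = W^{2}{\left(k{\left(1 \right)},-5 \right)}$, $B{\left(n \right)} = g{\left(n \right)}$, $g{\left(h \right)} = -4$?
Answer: $- \frac{4}{49} \approx -0.081633$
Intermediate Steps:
$B{\left(n \right)} = -4$
$W{\left(J,Y \right)} = \frac{J}{7}$
$o{\left(C \right)} = \frac{1}{49}$ ($o{\left(C \right)} = \left(\frac{1}{7} \cdot 1\right)^{2} = \left(\frac{1}{7}\right)^{2} = \frac{1}{49}$)
$B{\left(13 \right)} o{\left(-19 \right)} = \left(-4\right) \frac{1}{49} = - \frac{4}{49}$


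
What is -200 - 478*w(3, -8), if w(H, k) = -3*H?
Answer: 4102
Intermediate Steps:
-200 - 478*w(3, -8) = -200 - (-1434)*3 = -200 - 478*(-9) = -200 + 4302 = 4102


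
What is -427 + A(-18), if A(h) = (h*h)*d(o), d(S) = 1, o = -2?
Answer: -103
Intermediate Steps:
A(h) = h² (A(h) = (h*h)*1 = h²*1 = h²)
-427 + A(-18) = -427 + (-18)² = -427 + 324 = -103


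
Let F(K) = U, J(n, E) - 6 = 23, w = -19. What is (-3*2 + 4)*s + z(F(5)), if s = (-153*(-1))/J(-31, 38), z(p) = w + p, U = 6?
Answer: -683/29 ≈ -23.552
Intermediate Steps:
J(n, E) = 29 (J(n, E) = 6 + 23 = 29)
F(K) = 6
z(p) = -19 + p
s = 153/29 (s = -153*(-1)/29 = 153*(1/29) = 153/29 ≈ 5.2759)
(-3*2 + 4)*s + z(F(5)) = (-3*2 + 4)*(153/29) + (-19 + 6) = (-6 + 4)*(153/29) - 13 = -2*153/29 - 13 = -306/29 - 13 = -683/29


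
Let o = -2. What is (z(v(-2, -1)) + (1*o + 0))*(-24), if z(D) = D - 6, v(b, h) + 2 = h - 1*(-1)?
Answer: 240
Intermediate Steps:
v(b, h) = -1 + h (v(b, h) = -2 + (h - 1*(-1)) = -2 + (h + 1) = -2 + (1 + h) = -1 + h)
z(D) = -6 + D
(z(v(-2, -1)) + (1*o + 0))*(-24) = ((-6 + (-1 - 1)) + (1*(-2) + 0))*(-24) = ((-6 - 2) + (-2 + 0))*(-24) = (-8 - 2)*(-24) = -10*(-24) = 240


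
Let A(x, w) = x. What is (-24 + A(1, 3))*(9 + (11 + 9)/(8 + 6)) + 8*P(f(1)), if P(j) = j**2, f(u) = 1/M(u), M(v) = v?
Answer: -1623/7 ≈ -231.86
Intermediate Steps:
f(u) = 1/u
(-24 + A(1, 3))*(9 + (11 + 9)/(8 + 6)) + 8*P(f(1)) = (-24 + 1)*(9 + (11 + 9)/(8 + 6)) + 8*(1/1)**2 = -23*(9 + 20/14) + 8*1**2 = -23*(9 + 20*(1/14)) + 8*1 = -23*(9 + 10/7) + 8 = -23*73/7 + 8 = -1679/7 + 8 = -1623/7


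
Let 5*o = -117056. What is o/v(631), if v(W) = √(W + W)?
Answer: -58528*√1262/3155 ≈ -659.01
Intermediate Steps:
o = -117056/5 (o = (⅕)*(-117056) = -117056/5 ≈ -23411.)
v(W) = √2*√W (v(W) = √(2*W) = √2*√W)
o/v(631) = -117056*√1262/1262/5 = -58528*√1262/3155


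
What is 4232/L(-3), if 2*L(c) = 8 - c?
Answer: 8464/11 ≈ 769.45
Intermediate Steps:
L(c) = 4 - c/2 (L(c) = (8 - c)/2 = 4 - c/2)
4232/L(-3) = 4232/(4 - ½*(-3)) = 4232/(4 + 3/2) = 4232/(11/2) = 4232*(2/11) = 8464/11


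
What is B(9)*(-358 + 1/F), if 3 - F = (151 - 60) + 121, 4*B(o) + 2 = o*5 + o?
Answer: -972699/209 ≈ -4654.1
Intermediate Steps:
B(o) = -1/2 + 3*o/2 (B(o) = -1/2 + (o*5 + o)/4 = -1/2 + (5*o + o)/4 = -1/2 + (6*o)/4 = -1/2 + 3*o/2)
F = -209 (F = 3 - ((151 - 60) + 121) = 3 - (91 + 121) = 3 - 1*212 = 3 - 212 = -209)
B(9)*(-358 + 1/F) = (-1/2 + (3/2)*9)*(-358 + 1/(-209)) = (-1/2 + 27/2)*(-358 - 1/209) = 13*(-74823/209) = -972699/209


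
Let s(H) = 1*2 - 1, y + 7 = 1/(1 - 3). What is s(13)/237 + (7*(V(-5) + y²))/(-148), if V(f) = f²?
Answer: -538583/140304 ≈ -3.8387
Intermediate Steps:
y = -15/2 (y = -7 + 1/(1 - 3) = -7 + 1/(-2) = -7 - ½ = -15/2 ≈ -7.5000)
s(H) = 1 (s(H) = 2 - 1 = 1)
s(13)/237 + (7*(V(-5) + y²))/(-148) = 1/237 + (7*((-5)² + (-15/2)²))/(-148) = 1*(1/237) + (7*(25 + 225/4))*(-1/148) = 1/237 + (7*(325/4))*(-1/148) = 1/237 + (2275/4)*(-1/148) = 1/237 - 2275/592 = -538583/140304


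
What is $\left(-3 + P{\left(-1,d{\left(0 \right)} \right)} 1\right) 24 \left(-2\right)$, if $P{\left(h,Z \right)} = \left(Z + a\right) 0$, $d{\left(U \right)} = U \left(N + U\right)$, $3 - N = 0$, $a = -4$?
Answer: $144$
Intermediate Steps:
$N = 3$ ($N = 3 - 0 = 3 + 0 = 3$)
$d{\left(U \right)} = U \left(3 + U\right)$
$P{\left(h,Z \right)} = 0$ ($P{\left(h,Z \right)} = \left(Z - 4\right) 0 = \left(-4 + Z\right) 0 = 0$)
$\left(-3 + P{\left(-1,d{\left(0 \right)} \right)} 1\right) 24 \left(-2\right) = \left(-3 + 0 \cdot 1\right) 24 \left(-2\right) = \left(-3 + 0\right) 24 \left(-2\right) = \left(-3\right) 24 \left(-2\right) = \left(-72\right) \left(-2\right) = 144$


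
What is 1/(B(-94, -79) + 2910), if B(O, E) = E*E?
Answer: 1/9151 ≈ 0.00010928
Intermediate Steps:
B(O, E) = E²
1/(B(-94, -79) + 2910) = 1/((-79)² + 2910) = 1/(6241 + 2910) = 1/9151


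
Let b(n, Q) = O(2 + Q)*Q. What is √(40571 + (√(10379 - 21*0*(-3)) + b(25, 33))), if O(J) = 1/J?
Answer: √(49700630 + 1225*√10379)/35 ≈ 201.68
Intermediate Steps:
O(J) = 1/J
b(n, Q) = Q/(2 + Q)
√(40571 + (√(10379 - 21*0*(-3)) + b(25, 33))) = √(40571 + (√(10379 - 21*0*(-3)) + 33/(2 + 33))) = √(40571 + (√(10379 + 0*(-3)) + 33/35)) = √(40571 + (√(10379 + 0) + 33*(1/35))) = √(40571 + (√10379 + 33/35)) = √(40571 + (33/35 + √10379)) = √(1420018/35 + √10379)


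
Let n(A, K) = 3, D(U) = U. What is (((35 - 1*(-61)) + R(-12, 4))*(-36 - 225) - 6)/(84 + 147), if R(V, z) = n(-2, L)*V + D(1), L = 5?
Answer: -5309/77 ≈ -68.948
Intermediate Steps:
R(V, z) = 1 + 3*V (R(V, z) = 3*V + 1 = 1 + 3*V)
(((35 - 1*(-61)) + R(-12, 4))*(-36 - 225) - 6)/(84 + 147) = (((35 - 1*(-61)) + (1 + 3*(-12)))*(-36 - 225) - 6)/(84 + 147) = (((35 + 61) + (1 - 36))*(-261) - 6)/231 = ((96 - 35)*(-261) - 6)*(1/231) = (61*(-261) - 6)*(1/231) = (-15921 - 6)*(1/231) = -15927*1/231 = -5309/77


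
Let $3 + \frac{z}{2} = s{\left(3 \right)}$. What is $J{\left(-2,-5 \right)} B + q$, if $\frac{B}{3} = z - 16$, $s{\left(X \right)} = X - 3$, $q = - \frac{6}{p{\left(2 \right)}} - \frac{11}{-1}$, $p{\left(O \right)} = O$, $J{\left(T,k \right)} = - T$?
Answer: $-124$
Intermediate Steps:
$q = 8$ ($q = - \frac{6}{2} - \frac{11}{-1} = \left(-6\right) \frac{1}{2} - -11 = -3 + 11 = 8$)
$s{\left(X \right)} = -3 + X$ ($s{\left(X \right)} = X - 3 = -3 + X$)
$z = -6$ ($z = -6 + 2 \left(-3 + 3\right) = -6 + 2 \cdot 0 = -6 + 0 = -6$)
$B = -66$ ($B = 3 \left(-6 - 16\right) = 3 \left(-22\right) = -66$)
$J{\left(-2,-5 \right)} B + q = \left(-1\right) \left(-2\right) \left(-66\right) + 8 = 2 \left(-66\right) + 8 = -132 + 8 = -124$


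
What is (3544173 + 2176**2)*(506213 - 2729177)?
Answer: -18404250177636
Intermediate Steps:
(3544173 + 2176**2)*(506213 - 2729177) = (3544173 + 4734976)*(-2222964) = 8279149*(-2222964) = -18404250177636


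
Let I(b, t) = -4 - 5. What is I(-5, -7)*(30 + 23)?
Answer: -477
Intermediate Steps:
I(b, t) = -9
I(-5, -7)*(30 + 23) = -9*(30 + 23) = -9*53 = -477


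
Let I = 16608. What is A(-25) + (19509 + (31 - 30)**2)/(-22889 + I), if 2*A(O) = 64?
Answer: 181482/6281 ≈ 28.894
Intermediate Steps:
A(O) = 32 (A(O) = (1/2)*64 = 32)
A(-25) + (19509 + (31 - 30)**2)/(-22889 + I) = 32 + (19509 + (31 - 30)**2)/(-22889 + 16608) = 32 + (19509 + 1**2)/(-6281) = 32 + (19509 + 1)*(-1/6281) = 32 + 19510*(-1/6281) = 32 - 19510/6281 = 181482/6281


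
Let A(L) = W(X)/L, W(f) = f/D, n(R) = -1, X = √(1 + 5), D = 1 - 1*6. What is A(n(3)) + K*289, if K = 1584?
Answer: 457776 + √6/5 ≈ 4.5778e+5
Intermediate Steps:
D = -5 (D = 1 - 6 = -5)
X = √6 ≈ 2.4495
W(f) = -f/5 (W(f) = f/(-5) = f*(-⅕) = -f/5)
A(L) = -√6/(5*L) (A(L) = (-√6/5)/L = -√6/(5*L))
A(n(3)) + K*289 = -⅕*√6/(-1) + 1584*289 = -⅕*√6*(-1) + 457776 = √6/5 + 457776 = 457776 + √6/5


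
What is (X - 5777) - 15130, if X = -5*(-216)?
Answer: -19827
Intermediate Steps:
X = 1080
(X - 5777) - 15130 = (1080 - 5777) - 15130 = -4697 - 15130 = -19827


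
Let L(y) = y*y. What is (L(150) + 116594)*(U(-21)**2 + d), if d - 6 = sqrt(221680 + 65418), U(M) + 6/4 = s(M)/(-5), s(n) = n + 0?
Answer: 92427963/50 + 139094*sqrt(287098) ≈ 7.6377e+7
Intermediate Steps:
s(n) = n
L(y) = y**2
U(M) = -3/2 - M/5 (U(M) = -3/2 + M/(-5) = -3/2 + M*(-1/5) = -3/2 - M/5)
d = 6 + sqrt(287098) (d = 6 + sqrt(221680 + 65418) = 6 + sqrt(287098) ≈ 541.82)
(L(150) + 116594)*(U(-21)**2 + d) = (150**2 + 116594)*((-3/2 - 1/5*(-21))**2 + (6 + sqrt(287098))) = (22500 + 116594)*((-3/2 + 21/5)**2 + (6 + sqrt(287098))) = 139094*((27/10)**2 + (6 + sqrt(287098))) = 139094*(729/100 + (6 + sqrt(287098))) = 139094*(1329/100 + sqrt(287098)) = 92427963/50 + 139094*sqrt(287098)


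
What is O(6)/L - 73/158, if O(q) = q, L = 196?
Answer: -1670/3871 ≈ -0.43141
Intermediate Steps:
O(6)/L - 73/158 = 6/196 - 73/158 = 6*(1/196) - 73*1/158 = 3/98 - 73/158 = -1670/3871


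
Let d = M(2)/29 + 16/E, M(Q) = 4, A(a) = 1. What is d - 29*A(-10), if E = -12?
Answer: -2627/87 ≈ -30.195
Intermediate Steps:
d = -104/87 (d = 4/29 + 16/(-12) = 4*(1/29) + 16*(-1/12) = 4/29 - 4/3 = -104/87 ≈ -1.1954)
d - 29*A(-10) = -104/87 - 29*1 = -104/87 - 29 = -2627/87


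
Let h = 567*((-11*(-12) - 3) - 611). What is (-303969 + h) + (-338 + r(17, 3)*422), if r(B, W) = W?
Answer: -576335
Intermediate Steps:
h = -273294 (h = 567*((132 - 3) - 611) = 567*(129 - 611) = 567*(-482) = -273294)
(-303969 + h) + (-338 + r(17, 3)*422) = (-303969 - 273294) + (-338 + 3*422) = -577263 + (-338 + 1266) = -577263 + 928 = -576335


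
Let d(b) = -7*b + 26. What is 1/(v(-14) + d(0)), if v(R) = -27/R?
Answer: 14/391 ≈ 0.035806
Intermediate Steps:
d(b) = 26 - 7*b
1/(v(-14) + d(0)) = 1/(-27/(-14) + (26 - 7*0)) = 1/(-27*(-1/14) + (26 + 0)) = 1/(27/14 + 26) = 1/(391/14) = 14/391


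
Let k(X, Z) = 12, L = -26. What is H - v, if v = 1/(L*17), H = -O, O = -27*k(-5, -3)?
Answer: 143209/442 ≈ 324.00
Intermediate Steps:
O = -324 (O = -27*12 = -324)
H = 324 (H = -1*(-324) = 324)
v = -1/442 (v = 1/(-26*17) = 1/(-442) = -1/442 ≈ -0.0022624)
H - v = 324 - 1*(-1/442) = 324 + 1/442 = 143209/442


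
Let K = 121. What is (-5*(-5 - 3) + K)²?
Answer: 25921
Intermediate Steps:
(-5*(-5 - 3) + K)² = (-5*(-5 - 3) + 121)² = (-5*(-8) + 121)² = (40 + 121)² = 161² = 25921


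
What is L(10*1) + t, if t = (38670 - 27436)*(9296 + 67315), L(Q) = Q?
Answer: 860647984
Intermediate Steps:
t = 860647974 (t = 11234*76611 = 860647974)
L(10*1) + t = 10*1 + 860647974 = 10 + 860647974 = 860647984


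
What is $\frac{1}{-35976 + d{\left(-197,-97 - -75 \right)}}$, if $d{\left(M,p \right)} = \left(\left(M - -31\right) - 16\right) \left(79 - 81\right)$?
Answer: $- \frac{1}{35612} \approx -2.808 \cdot 10^{-5}$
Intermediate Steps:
$d{\left(M,p \right)} = -30 - 2 M$ ($d{\left(M,p \right)} = \left(\left(M + 31\right) - 16\right) \left(-2\right) = \left(\left(31 + M\right) - 16\right) \left(-2\right) = \left(15 + M\right) \left(-2\right) = -30 - 2 M$)
$\frac{1}{-35976 + d{\left(-197,-97 - -75 \right)}} = \frac{1}{-35976 - -364} = \frac{1}{-35976 + \left(-30 + 394\right)} = \frac{1}{-35976 + 364} = \frac{1}{-35612} = - \frac{1}{35612}$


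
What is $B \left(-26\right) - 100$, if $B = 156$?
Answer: $-4156$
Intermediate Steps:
$B \left(-26\right) - 100 = 156 \left(-26\right) - 100 = -4056 - 100 = -4156$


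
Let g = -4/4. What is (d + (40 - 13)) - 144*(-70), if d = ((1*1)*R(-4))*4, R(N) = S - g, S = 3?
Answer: 10123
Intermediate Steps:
g = -1 (g = -4*¼ = -1)
R(N) = 4 (R(N) = 3 - 1*(-1) = 3 + 1 = 4)
d = 16 (d = ((1*1)*4)*4 = (1*4)*4 = 4*4 = 16)
(d + (40 - 13)) - 144*(-70) = (16 + (40 - 13)) - 144*(-70) = (16 + 27) + 10080 = 43 + 10080 = 10123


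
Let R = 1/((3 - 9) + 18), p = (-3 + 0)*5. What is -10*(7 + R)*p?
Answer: 2125/2 ≈ 1062.5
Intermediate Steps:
p = -15 (p = -3*5 = -15)
R = 1/12 (R = 1/(-6 + 18) = 1/12 ≈ 0.083333)
-10*(7 + R)*p = -10*(7 + 1/12)*(-15) = -425*(-15)/6 = -10*(-425/4) = 2125/2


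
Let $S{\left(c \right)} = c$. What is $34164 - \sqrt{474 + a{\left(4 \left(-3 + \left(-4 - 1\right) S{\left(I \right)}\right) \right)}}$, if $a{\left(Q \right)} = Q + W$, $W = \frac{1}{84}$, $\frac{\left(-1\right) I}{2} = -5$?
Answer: $34164 - \frac{\sqrt{462189}}{42} \approx 34148.0$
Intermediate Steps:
$I = 10$ ($I = \left(-2\right) \left(-5\right) = 10$)
$W = \frac{1}{84} \approx 0.011905$
$a{\left(Q \right)} = \frac{1}{84} + Q$ ($a{\left(Q \right)} = Q + \frac{1}{84} = \frac{1}{84} + Q$)
$34164 - \sqrt{474 + a{\left(4 \left(-3 + \left(-4 - 1\right) S{\left(I \right)}\right) \right)}} = 34164 - \sqrt{474 + \left(\frac{1}{84} + 4 \left(-3 + \left(-4 - 1\right) 10\right)\right)} = 34164 - \sqrt{474 + \left(\frac{1}{84} + 4 \left(-3 - 50\right)\right)} = 34164 - \sqrt{474 + \left(\frac{1}{84} + 4 \left(-53\right)\right)} = 34164 - \sqrt{474 + \left(\frac{1}{84} - 212\right)} = 34164 - \sqrt{474 - \frac{17807}{84}} = 34164 - \sqrt{\frac{22009}{84}} = 34164 - \frac{\sqrt{462189}}{42}$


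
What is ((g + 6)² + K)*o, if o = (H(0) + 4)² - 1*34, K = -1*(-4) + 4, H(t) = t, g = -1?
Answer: -594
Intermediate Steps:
K = 8 (K = 4 + 4 = 8)
o = -18 (o = (0 + 4)² - 1*34 = 4² - 34 = 16 - 34 = -18)
((g + 6)² + K)*o = ((-1 + 6)² + 8)*(-18) = (5² + 8)*(-18) = (25 + 8)*(-18) = 33*(-18) = -594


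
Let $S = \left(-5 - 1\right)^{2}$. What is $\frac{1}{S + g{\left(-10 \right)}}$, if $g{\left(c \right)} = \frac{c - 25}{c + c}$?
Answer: $\frac{4}{151} \approx 0.02649$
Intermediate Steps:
$g{\left(c \right)} = \frac{-25 + c}{2 c}$
$S = 36$ ($S = \left(-6\right)^{2} = 36$)
$\frac{1}{S + g{\left(-10 \right)}} = \frac{1}{36 + \frac{-25 - 10}{2 \left(-10\right)}} = \frac{1}{36 + \frac{1}{2} \left(- \frac{1}{10}\right) \left(-35\right)} = \frac{1}{36 + \frac{7}{4}} = \frac{1}{\frac{151}{4}} = \frac{4}{151}$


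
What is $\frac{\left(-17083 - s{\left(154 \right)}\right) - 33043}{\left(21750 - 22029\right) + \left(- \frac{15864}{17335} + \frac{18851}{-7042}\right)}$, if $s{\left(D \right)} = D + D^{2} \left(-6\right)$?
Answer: $- \frac{1604667944160}{4928126129} \approx -325.61$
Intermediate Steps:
$s{\left(D \right)} = D - 6 D^{2}$
$\frac{\left(-17083 - s{\left(154 \right)}\right) - 33043}{\left(21750 - 22029\right) + \left(- \frac{15864}{17335} + \frac{18851}{-7042}\right)} = \frac{\left(-17083 - 154 \left(1 - 924\right)\right) - 33043}{\left(21750 - 22029\right) + \left(- \frac{15864}{17335} + \frac{18851}{-7042}\right)} = \frac{\left(-17083 - 154 \left(1 - 924\right)\right) - 33043}{-279 + \left(\left(-15864\right) \frac{1}{17335} + 18851 \left(- \frac{1}{7042}\right)\right)} = \frac{\left(-17083 - 154 \left(-923\right)\right) - 33043}{-279 - \frac{62642339}{17439010}} = \frac{\left(-17083 - -142142\right) - 33043}{-279 - \frac{62642339}{17439010}} = \frac{\left(-17083 + 142142\right) - 33043}{- \frac{4928126129}{17439010}} = \left(125059 - 33043\right) \left(- \frac{17439010}{4928126129}\right) = 92016 \left(- \frac{17439010}{4928126129}\right) = - \frac{1604667944160}{4928126129}$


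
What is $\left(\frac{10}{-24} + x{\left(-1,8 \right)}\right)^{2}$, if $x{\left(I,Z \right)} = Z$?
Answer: $\frac{8281}{144} \approx 57.507$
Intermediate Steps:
$\left(\frac{10}{-24} + x{\left(-1,8 \right)}\right)^{2} = \left(\frac{10}{-24} + 8\right)^{2} = \left(10 \left(- \frac{1}{24}\right) + 8\right)^{2} = \left(- \frac{5}{12} + 8\right)^{2} = \left(\frac{91}{12}\right)^{2} = \frac{8281}{144}$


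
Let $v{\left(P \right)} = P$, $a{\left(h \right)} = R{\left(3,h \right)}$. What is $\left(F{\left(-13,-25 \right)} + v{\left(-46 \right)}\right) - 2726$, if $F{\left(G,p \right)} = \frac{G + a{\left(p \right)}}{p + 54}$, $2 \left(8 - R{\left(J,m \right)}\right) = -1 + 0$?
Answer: $- \frac{160785}{58} \approx -2772.2$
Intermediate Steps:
$R{\left(J,m \right)} = \frac{17}{2}$ ($R{\left(J,m \right)} = 8 - \frac{-1 + 0}{2} = 8 - - \frac{1}{2} = 8 + \frac{1}{2} = \frac{17}{2}$)
$a{\left(h \right)} = \frac{17}{2}$
$F{\left(G,p \right)} = \frac{\frac{17}{2} + G}{54 + p}$ ($F{\left(G,p \right)} = \frac{G + \frac{17}{2}}{p + 54} = \frac{\frac{17}{2} + G}{54 + p}$)
$\left(F{\left(-13,-25 \right)} + v{\left(-46 \right)}\right) - 2726 = \left(\frac{\frac{17}{2} - 13}{54 - 25} - 46\right) - 2726 = \left(\frac{1}{29} \left(- \frac{9}{2}\right) - 46\right) - 2726 = \left(- \frac{9}{58} - 46\right) - 2726 = - \frac{2677}{58} - 2726 = - \frac{160785}{58}$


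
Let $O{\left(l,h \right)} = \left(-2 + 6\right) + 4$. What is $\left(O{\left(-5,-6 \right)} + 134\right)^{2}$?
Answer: $20164$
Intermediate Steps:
$O{\left(l,h \right)} = 8$ ($O{\left(l,h \right)} = 4 + 4 = 8$)
$\left(O{\left(-5,-6 \right)} + 134\right)^{2} = \left(8 + 134\right)^{2} = 142^{2} = 20164$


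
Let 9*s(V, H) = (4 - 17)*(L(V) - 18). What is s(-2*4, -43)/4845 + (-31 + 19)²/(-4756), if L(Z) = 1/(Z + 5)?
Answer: -771841/31107807 ≈ -0.024812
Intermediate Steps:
L(Z) = 1/(5 + Z)
s(V, H) = 26 - 13/(9*(5 + V)) (s(V, H) = ((4 - 17)*(1/(5 + V) - 18))/9 = (-13*(-18 + 1/(5 + V)))/9 = (234 - 13/(5 + V))/9 = 26 - 13/(9*(5 + V)))
s(-2*4, -43)/4845 + (-31 + 19)²/(-4756) = (13*(89 + 18*(-2*4))/(9*(5 - 2*4)))/4845 + (-31 + 19)²/(-4756) = (13*(89 + 18*(-8))/(9*(5 - 8)))*(1/4845) + (-12)²*(-1/4756) = ((13/9)*(89 - 144)/(-3))*(1/4845) + 144*(-1/4756) = ((13/9)*(-⅓)*(-55))*(1/4845) - 36/1189 = (715/27)*(1/4845) - 36/1189 = 143/26163 - 36/1189 = -771841/31107807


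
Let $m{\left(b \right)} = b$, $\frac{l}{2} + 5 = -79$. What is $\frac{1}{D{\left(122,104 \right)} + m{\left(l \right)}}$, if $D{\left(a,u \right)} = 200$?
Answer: $\frac{1}{32} \approx 0.03125$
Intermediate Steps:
$l = -168$ ($l = -10 + 2 \left(-79\right) = -10 - 158 = -168$)
$\frac{1}{D{\left(122,104 \right)} + m{\left(l \right)}} = \frac{1}{200 - 168} = \frac{1}{32}$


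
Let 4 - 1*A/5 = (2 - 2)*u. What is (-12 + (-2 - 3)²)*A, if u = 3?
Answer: 260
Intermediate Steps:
A = 20 (A = 20 - 5*(2 - 2)*3 = 20 - 0*3 = 20 - 5*0 = 20 + 0 = 20)
(-12 + (-2 - 3)²)*A = (-12 + (-2 - 3)²)*20 = (-12 + (-5)²)*20 = (-12 + 25)*20 = 13*20 = 260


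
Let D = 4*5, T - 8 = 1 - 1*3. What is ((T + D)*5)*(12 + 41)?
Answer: 6890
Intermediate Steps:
T = 6 (T = 8 + (1 - 1*3) = 8 + (1 - 3) = 8 - 2 = 6)
D = 20
((T + D)*5)*(12 + 41) = ((6 + 20)*5)*(12 + 41) = (26*5)*53 = 130*53 = 6890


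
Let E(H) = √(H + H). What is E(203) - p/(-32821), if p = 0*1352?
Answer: √406 ≈ 20.149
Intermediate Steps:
p = 0
E(H) = √2*√H (E(H) = √(2*H) = √2*√H)
E(203) - p/(-32821) = √2*√203 - 0/(-32821) = √406 - 0*(-1)/32821 = √406 - 1*0 = √406 + 0 = √406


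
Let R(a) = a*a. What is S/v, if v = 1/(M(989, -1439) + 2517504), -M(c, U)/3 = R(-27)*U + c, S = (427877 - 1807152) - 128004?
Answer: -8533656004770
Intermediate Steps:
S = -1507279 (S = -1379275 - 128004 = -1507279)
R(a) = a²
M(c, U) = -2187*U - 3*c (M(c, U) = -3*((-27)²*U + c) = -3*(729*U + c) = -3*(c + 729*U) = -2187*U - 3*c)
v = 1/5661630 (v = 1/((-2187*(-1439) - 3*989) + 2517504) = 1/((3147093 - 2967) + 2517504) = 1/(3144126 + 2517504) = 1/5661630 ≈ 1.7663e-7)
S/v = -1507279/1/5661630 = -1507279*5661630 = -8533656004770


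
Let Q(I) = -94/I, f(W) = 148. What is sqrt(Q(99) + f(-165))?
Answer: sqrt(160138)/33 ≈ 12.126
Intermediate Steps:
sqrt(Q(99) + f(-165)) = sqrt(-94/99 + 148) = sqrt(14558/99) = sqrt(160138)/33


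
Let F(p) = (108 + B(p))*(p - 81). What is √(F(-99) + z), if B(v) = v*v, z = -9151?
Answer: I*√1792771 ≈ 1338.9*I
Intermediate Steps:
B(v) = v²
F(p) = (-81 + p)*(108 + p²) (F(p) = (108 + p²)*(p - 81) = (108 + p²)*(-81 + p) = (-81 + p)*(108 + p²))
√(F(-99) + z) = √((-8748 + (-99)³ - 81*(-99)² + 108*(-99)) - 9151) = √((-8748 - 970299 - 81*9801 - 10692) - 9151) = √((-8748 - 970299 - 793881 - 10692) - 9151) = √(-1783620 - 9151) = √(-1792771) = I*√1792771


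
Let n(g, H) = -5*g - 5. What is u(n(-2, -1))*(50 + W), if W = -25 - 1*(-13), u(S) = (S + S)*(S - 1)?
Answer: 1520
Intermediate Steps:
n(g, H) = -5 - 5*g
u(S) = 2*S*(-1 + S) (u(S) = (2*S)*(-1 + S) = 2*S*(-1 + S))
W = -12 (W = -25 + 13 = -12)
u(n(-2, -1))*(50 + W) = (2*(-5 - 5*(-2))*(-1 + (-5 - 5*(-2))))*(50 - 12) = (2*(-5 + 10)*(-1 + (-5 + 10)))*38 = (2*5*(-1 + 5))*38 = (2*5*4)*38 = 40*38 = 1520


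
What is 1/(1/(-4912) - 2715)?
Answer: -4912/13336081 ≈ -0.00036832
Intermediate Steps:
1/(1/(-4912) - 2715) = 1/(-1/4912 - 2715) = 1/(-13336081/4912) = -4912/13336081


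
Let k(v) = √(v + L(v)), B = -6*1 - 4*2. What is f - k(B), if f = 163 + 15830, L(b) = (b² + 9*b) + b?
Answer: 15993 - √42 ≈ 15987.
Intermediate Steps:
B = -14 (B = -6 - 8 = -14)
L(b) = b² + 10*b
f = 15993
k(v) = √(v + v*(10 + v))
f - k(B) = 15993 - √(-14*(11 - 14)) = 15993 - √(-14*(-3)) = 15993 - √42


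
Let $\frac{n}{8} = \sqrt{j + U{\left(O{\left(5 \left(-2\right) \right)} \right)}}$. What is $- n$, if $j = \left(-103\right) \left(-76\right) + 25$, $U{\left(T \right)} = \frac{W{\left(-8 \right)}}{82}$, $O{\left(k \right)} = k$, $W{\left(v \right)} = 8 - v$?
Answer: $- \frac{88 \sqrt{109101}}{41} \approx -708.95$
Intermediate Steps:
$U{\left(T \right)} = \frac{8}{41}$ ($U{\left(T \right)} = \frac{8 - -8}{82} = \left(8 + 8\right) \frac{1}{82} = 16 \cdot \frac{1}{82} = \frac{8}{41}$)
$j = 7853$ ($j = 7828 + 25 = 7853$)
$n = \frac{88 \sqrt{109101}}{41}$ ($n = 8 \sqrt{7853 + \frac{8}{41}} = 8 \sqrt{\frac{321981}{41}} = 8 \frac{11 \sqrt{109101}}{41} = \frac{88 \sqrt{109101}}{41} \approx 708.95$)
$- n = - \frac{88 \sqrt{109101}}{41}$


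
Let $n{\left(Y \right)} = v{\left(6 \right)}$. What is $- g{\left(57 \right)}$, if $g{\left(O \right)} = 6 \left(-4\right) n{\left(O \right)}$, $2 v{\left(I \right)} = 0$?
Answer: $0$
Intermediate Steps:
$v{\left(I \right)} = 0$ ($v{\left(I \right)} = \frac{1}{2} \cdot 0 = 0$)
$n{\left(Y \right)} = 0$
$g{\left(O \right)} = 0$ ($g{\left(O \right)} = 6 \left(-4\right) 0 = \left(-24\right) 0 = 0$)
$- g{\left(57 \right)} = \left(-1\right) 0 = 0$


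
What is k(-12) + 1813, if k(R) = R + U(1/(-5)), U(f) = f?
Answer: 9004/5 ≈ 1800.8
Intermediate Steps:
k(R) = -1/5 + R (k(R) = R + 1/(-5) = R - 1/5 = -1/5 + R)
k(-12) + 1813 = (-1/5 - 12) + 1813 = -61/5 + 1813 = 9004/5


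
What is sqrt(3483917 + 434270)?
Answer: 7*sqrt(79963) ≈ 1979.4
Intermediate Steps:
sqrt(3483917 + 434270) = sqrt(3918187) = 7*sqrt(79963)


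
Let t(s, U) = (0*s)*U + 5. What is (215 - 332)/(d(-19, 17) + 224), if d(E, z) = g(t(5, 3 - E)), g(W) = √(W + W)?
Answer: -1456/2787 + 13*√10/5574 ≈ -0.51505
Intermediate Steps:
t(s, U) = 5 (t(s, U) = 0*U + 5 = 0 + 5 = 5)
g(W) = √2*√W (g(W) = √(2*W) = √2*√W)
d(E, z) = √10 (d(E, z) = √2*√5 = √10)
(215 - 332)/(d(-19, 17) + 224) = (215 - 332)/(√10 + 224) = -117/(224 + √10)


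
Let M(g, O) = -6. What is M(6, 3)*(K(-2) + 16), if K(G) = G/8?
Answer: -189/2 ≈ -94.500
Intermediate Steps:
K(G) = G/8 (K(G) = G*(⅛) = G/8)
M(6, 3)*(K(-2) + 16) = -6*((⅛)*(-2) + 16) = -6*(-¼ + 16) = -6*63/4 = -189/2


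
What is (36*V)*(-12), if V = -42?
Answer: 18144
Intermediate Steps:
(36*V)*(-12) = (36*(-42))*(-12) = -1512*(-12) = 18144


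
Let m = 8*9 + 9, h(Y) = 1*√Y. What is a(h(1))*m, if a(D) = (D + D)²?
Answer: 324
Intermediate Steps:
h(Y) = √Y
a(D) = 4*D² (a(D) = (2*D)² = 4*D²)
m = 81 (m = 72 + 9 = 81)
a(h(1))*m = (4*(√1)²)*81 = (4*1²)*81 = (4*1)*81 = 4*81 = 324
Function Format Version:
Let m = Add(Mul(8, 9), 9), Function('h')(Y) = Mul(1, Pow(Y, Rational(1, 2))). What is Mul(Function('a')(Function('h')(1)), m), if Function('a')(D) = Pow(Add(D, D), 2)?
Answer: 324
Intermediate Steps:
Function('h')(Y) = Pow(Y, Rational(1, 2))
Function('a')(D) = Mul(4, Pow(D, 2)) (Function('a')(D) = Pow(Mul(2, D), 2) = Mul(4, Pow(D, 2)))
m = 81 (m = Add(72, 9) = 81)
Mul(Function('a')(Function('h')(1)), m) = Mul(Mul(4, Pow(Pow(1, Rational(1, 2)), 2)), 81) = Mul(Mul(4, Pow(1, 2)), 81) = Mul(Mul(4, 1), 81) = Mul(4, 81) = 324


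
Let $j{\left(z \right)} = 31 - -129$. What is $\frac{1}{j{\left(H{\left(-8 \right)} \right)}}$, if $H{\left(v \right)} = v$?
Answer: $\frac{1}{160} \approx 0.00625$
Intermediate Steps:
$j{\left(z \right)} = 160$ ($j{\left(z \right)} = 31 + 129 = 160$)
$\frac{1}{j{\left(H{\left(-8 \right)} \right)}} = \frac{1}{160}$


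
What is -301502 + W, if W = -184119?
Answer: -485621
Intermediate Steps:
-301502 + W = -301502 - 184119 = -485621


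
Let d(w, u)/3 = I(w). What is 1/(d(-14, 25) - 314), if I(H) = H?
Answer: -1/356 ≈ -0.0028090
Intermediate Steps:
d(w, u) = 3*w
1/(d(-14, 25) - 314) = 1/(3*(-14) - 314) = 1/(-42 - 314) = 1/(-356) = -1/356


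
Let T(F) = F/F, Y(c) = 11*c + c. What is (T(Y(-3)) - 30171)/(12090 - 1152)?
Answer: -15085/5469 ≈ -2.7583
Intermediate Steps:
Y(c) = 12*c
T(F) = 1
(T(Y(-3)) - 30171)/(12090 - 1152) = (1 - 30171)/(12090 - 1152) = -30170/10938 = -30170*1/10938 = -15085/5469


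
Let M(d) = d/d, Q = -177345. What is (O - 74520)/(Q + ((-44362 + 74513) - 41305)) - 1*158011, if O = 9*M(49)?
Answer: -9928280326/62833 ≈ -1.5801e+5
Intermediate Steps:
M(d) = 1
O = 9 (O = 9*1 = 9)
(O - 74520)/(Q + ((-44362 + 74513) - 41305)) - 1*158011 = (9 - 74520)/(-177345 + ((-44362 + 74513) - 41305)) - 1*158011 = -74511/(-177345 + (30151 - 41305)) - 158011 = -74511/(-177345 - 11154) - 158011 = -74511/(-188499) - 158011 = -74511*(-1/188499) - 158011 = 24837/62833 - 158011 = -9928280326/62833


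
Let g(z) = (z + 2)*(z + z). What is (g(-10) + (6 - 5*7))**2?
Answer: 17161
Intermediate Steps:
g(z) = 2*z*(2 + z) (g(z) = (2 + z)*(2*z) = 2*z*(2 + z))
(g(-10) + (6 - 5*7))**2 = (2*(-10)*(2 - 10) + (6 - 5*7))**2 = (2*(-10)*(-8) + (6 - 35))**2 = (160 - 29)**2 = 131**2 = 17161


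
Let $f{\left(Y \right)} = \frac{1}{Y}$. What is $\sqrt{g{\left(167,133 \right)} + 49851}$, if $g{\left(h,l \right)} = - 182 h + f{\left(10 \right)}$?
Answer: $\frac{3 \sqrt{216190}}{10} \approx 139.49$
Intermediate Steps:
$g{\left(h,l \right)} = \frac{1}{10} - 182 h$ ($g{\left(h,l \right)} = - 182 h + \frac{1}{10} = \frac{1}{10} - 182 h$)
$\sqrt{g{\left(167,133 \right)} + 49851} = \sqrt{\left(\frac{1}{10} - 30394\right) + 49851} = \sqrt{- \frac{303939}{10} + 49851} = \sqrt{\frac{194571}{10}} = \frac{3 \sqrt{216190}}{10}$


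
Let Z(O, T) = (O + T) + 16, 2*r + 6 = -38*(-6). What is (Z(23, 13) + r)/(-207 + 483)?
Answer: 163/276 ≈ 0.59058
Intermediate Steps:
r = 111 (r = -3 + (-38*(-6))/2 = -3 + (1/2)*228 = -3 + 114 = 111)
Z(O, T) = 16 + O + T
(Z(23, 13) + r)/(-207 + 483) = ((16 + 23 + 13) + 111)/(-207 + 483) = (52 + 111)/276 = 163*(1/276) = 163/276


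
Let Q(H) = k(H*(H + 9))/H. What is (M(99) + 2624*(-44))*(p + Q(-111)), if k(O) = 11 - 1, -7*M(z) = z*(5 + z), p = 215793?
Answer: -2800750529192/111 ≈ -2.5232e+10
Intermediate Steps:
M(z) = -z*(5 + z)/7
k(O) = 10
Q(H) = 10/H
(M(99) + 2624*(-44))*(p + Q(-111)) = (-⅐*99*(5 + 99) + 2624*(-44))*(215793 + 10/(-111)) = (-⅐*99*104 - 115456)*(215793 + 10*(-1/111)) = (-10296/7 - 115456)*(215793 - 10/111) = -818488/7*23953013/111 = -2800750529192/111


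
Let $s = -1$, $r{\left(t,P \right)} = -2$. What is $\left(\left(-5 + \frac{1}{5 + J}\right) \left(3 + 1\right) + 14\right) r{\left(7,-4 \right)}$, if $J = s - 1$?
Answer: $\frac{28}{3} \approx 9.3333$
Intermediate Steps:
$J = -2$ ($J = -1 - 1 = -2$)
$\left(\left(-5 + \frac{1}{5 + J}\right) \left(3 + 1\right) + 14\right) r{\left(7,-4 \right)} = \left(\left(-5 + \frac{1}{5 - 2}\right) \left(3 + 1\right) + 14\right) \left(-2\right) = \left(\left(-5 + \frac{1}{3}\right) 4 + 14\right) \left(-2\right) = \left(\left(- \frac{14}{3}\right) 4 + 14\right) \left(-2\right) = \left(- \frac{56}{3} + 14\right) \left(-2\right) = \left(- \frac{14}{3}\right) \left(-2\right) = \frac{28}{3}$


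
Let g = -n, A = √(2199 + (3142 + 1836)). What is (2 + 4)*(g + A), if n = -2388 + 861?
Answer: 9162 + 6*√7177 ≈ 9670.3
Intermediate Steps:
A = √7177 (A = √(2199 + 4978) = √7177 ≈ 84.717)
n = -1527
g = 1527 (g = -1*(-1527) = 1527)
(2 + 4)*(g + A) = (2 + 4)*(1527 + √7177) = 6*(1527 + √7177) = 9162 + 6*√7177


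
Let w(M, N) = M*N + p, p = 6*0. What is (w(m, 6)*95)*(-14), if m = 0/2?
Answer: 0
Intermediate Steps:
p = 0
m = 0 (m = 0*(½) = 0)
w(M, N) = M*N (w(M, N) = M*N + 0 = M*N)
(w(m, 6)*95)*(-14) = ((0*6)*95)*(-14) = (0*95)*(-14) = 0*(-14) = 0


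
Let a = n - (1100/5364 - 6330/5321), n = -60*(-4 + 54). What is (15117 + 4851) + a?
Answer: 121081527503/7135461 ≈ 16969.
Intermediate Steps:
n = -3000 (n = -60*50 = -3000)
a = -21399357745/7135461 (a = -3000 - (1100/5364 - 6330/5321) = -3000 - (1100*(1/5364) - 6330*1/5321) = -3000 - (275/1341 - 6330/5321) = -3000 - 1*(-7025255/7135461) = -3000 + 7025255/7135461 = -21399357745/7135461 ≈ -2999.0)
(15117 + 4851) + a = (15117 + 4851) - 21399357745/7135461 = 19968 - 21399357745/7135461 = 121081527503/7135461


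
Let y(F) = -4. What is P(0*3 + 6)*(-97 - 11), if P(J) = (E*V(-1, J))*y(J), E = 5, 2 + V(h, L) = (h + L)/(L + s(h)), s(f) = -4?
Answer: 1080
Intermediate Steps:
V(h, L) = -2 + (L + h)/(-4 + L) (V(h, L) = -2 + (h + L)/(L - 4) = -2 + (L + h)/(-4 + L))
P(J) = -20*(7 - J)/(-4 + J) (P(J) = (5*((8 - 1 - J)/(-4 + J)))*(-4) = (5*((7 - J)/(-4 + J)))*(-4) = (5*(7 - J)/(-4 + J))*(-4) = -20*(7 - J)/(-4 + J))
P(0*3 + 6)*(-97 - 11) = (20*(-7 + (0*3 + 6))/(-4 + (0*3 + 6)))*(-97 - 11) = (20*(-7 + (0 + 6))/(-4 + (0 + 6)))*(-108) = (20*(-7 + 6)/(-4 + 6))*(-108) = (20*(-1)/2)*(-108) = (20*(½)*(-1))*(-108) = -10*(-108) = 1080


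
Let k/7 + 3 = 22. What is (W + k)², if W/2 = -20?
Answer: 8649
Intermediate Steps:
W = -40 (W = 2*(-20) = -40)
k = 133 (k = -21 + 7*22 = -21 + 154 = 133)
(W + k)² = (-40 + 133)² = 93² = 8649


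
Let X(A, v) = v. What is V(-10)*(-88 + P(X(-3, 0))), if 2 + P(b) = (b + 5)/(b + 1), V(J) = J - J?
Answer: 0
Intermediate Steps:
V(J) = 0
P(b) = -2 + (5 + b)/(1 + b) (P(b) = -2 + (b + 5)/(b + 1) = -2 + (5 + b)/(1 + b))
V(-10)*(-88 + P(X(-3, 0))) = 0*(-88 + (3 - 1*0)/(1 + 0)) = 0*(-88 + (3 + 0)/1) = 0*(-88 + 1*3) = 0*(-88 + 3) = 0*(-85) = 0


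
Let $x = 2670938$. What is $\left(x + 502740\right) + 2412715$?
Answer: $5586393$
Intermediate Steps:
$\left(x + 502740\right) + 2412715 = \left(2670938 + 502740\right) + 2412715 = 3173678 + 2412715 = 5586393$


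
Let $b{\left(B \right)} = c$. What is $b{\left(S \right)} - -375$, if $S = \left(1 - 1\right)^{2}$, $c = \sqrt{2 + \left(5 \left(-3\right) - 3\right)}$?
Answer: $375 + 4 i \approx 375.0 + 4.0 i$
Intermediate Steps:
$c = 4 i$ ($c = \sqrt{2 - 18} = \sqrt{-16} = 4 i \approx 4.0 i$)
$S = 0$ ($S = 0^{2} = 0$)
$b{\left(B \right)} = 4 i$
$b{\left(S \right)} - -375 = 4 i - -375 = 4 i + 375 = 375 + 4 i$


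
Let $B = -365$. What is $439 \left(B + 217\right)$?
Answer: $-64972$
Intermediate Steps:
$439 \left(B + 217\right) = 439 \left(-365 + 217\right) = 439 \left(-148\right) = -64972$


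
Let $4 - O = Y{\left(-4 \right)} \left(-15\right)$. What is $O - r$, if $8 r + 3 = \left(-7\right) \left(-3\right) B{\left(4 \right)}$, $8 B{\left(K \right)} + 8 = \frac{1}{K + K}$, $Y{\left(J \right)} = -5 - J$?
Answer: $- \frac{4117}{512} \approx -8.041$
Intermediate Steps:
$B{\left(K \right)} = -1 + \frac{1}{16 K}$ ($B{\left(K \right)} = -1 + \frac{1}{8 \left(K + K\right)} = -1 + \frac{1}{8 \cdot 2 K} = -1 + \frac{\frac{1}{2} \frac{1}{K}}{8} = -1 + \frac{1}{16 K}$)
$r = - \frac{1515}{512}$ ($r = - \frac{3}{8} + \frac{\left(-7\right) \left(-3\right) \frac{\frac{1}{16} - 4}{4}}{8} = - \frac{3}{8} + \frac{21 \frac{\frac{1}{16} - 4}{4}}{8} = - \frac{3}{8} + \frac{21 \cdot \frac{1}{4} \left(- \frac{63}{16}\right)}{8} = - \frac{3}{8} + \frac{21 \left(- \frac{63}{64}\right)}{8} = - \frac{3}{8} + \frac{1}{8} \left(- \frac{1323}{64}\right) = - \frac{3}{8} - \frac{1323}{512} = - \frac{1515}{512} \approx -2.959$)
$O = -11$ ($O = 4 - \left(-5 - -4\right) \left(-15\right) = 4 - \left(-5 + 4\right) \left(-15\right) = 4 - \left(-1\right) \left(-15\right) = 4 - 15 = -11$)
$O - r = -11 - - \frac{1515}{512} = -11 + \frac{1515}{512} = - \frac{4117}{512}$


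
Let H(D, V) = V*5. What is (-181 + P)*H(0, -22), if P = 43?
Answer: 15180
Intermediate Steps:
H(D, V) = 5*V
(-181 + P)*H(0, -22) = (-181 + 43)*(5*(-22)) = -138*(-110) = 15180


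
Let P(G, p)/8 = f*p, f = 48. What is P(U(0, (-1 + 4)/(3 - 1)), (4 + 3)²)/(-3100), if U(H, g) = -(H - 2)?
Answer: -4704/775 ≈ -6.0697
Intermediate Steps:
U(H, g) = 2 - H (U(H, g) = -(-2 + H) = 2 - H)
P(G, p) = 384*p (P(G, p) = 8*(48*p) = 384*p)
P(U(0, (-1 + 4)/(3 - 1)), (4 + 3)²)/(-3100) = (384*(4 + 3)²)/(-3100) = (384*7²)*(-1/3100) = (384*49)*(-1/3100) = 18816*(-1/3100) = -4704/775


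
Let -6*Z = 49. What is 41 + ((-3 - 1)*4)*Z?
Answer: 515/3 ≈ 171.67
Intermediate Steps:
Z = -49/6 (Z = -⅙*49 = -49/6 ≈ -8.1667)
41 + ((-3 - 1)*4)*Z = 41 + ((-3 - 1)*4)*(-49/6) = 41 - 4*4*(-49/6) = 41 - 16*(-49/6) = 41 + 392/3 = 515/3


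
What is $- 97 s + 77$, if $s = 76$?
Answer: $-7295$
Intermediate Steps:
$- 97 s + 77 = \left(-97\right) 76 + 77 = -7372 + 77 = -7295$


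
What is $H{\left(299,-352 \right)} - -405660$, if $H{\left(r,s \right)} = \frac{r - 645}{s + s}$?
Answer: $\frac{142792493}{352} \approx 4.0566 \cdot 10^{5}$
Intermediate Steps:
$H{\left(r,s \right)} = \frac{-645 + r}{2 s}$
$H{\left(299,-352 \right)} - -405660 = \frac{-645 + 299}{2 \left(-352\right)} - -405660 = \frac{1}{2} \left(- \frac{1}{352}\right) \left(-346\right) + 405660 = \frac{173}{352} + 405660 = \frac{142792493}{352}$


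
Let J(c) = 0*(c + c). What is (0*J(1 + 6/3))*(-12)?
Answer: 0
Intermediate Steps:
J(c) = 0 (J(c) = 0*(2*c) = 0)
(0*J(1 + 6/3))*(-12) = (0*0)*(-12) = 0*(-12) = 0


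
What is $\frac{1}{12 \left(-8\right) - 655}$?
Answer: $- \frac{1}{751} \approx -0.0013316$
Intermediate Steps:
$\frac{1}{12 \left(-8\right) - 655} = \frac{1}{-96 - 655} = \frac{1}{-751} = - \frac{1}{751}$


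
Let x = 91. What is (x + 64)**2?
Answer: 24025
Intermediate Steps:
(x + 64)**2 = (91 + 64)**2 = 155**2 = 24025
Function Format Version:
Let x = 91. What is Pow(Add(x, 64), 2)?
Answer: 24025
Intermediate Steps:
Pow(Add(x, 64), 2) = Pow(Add(91, 64), 2) = Pow(155, 2) = 24025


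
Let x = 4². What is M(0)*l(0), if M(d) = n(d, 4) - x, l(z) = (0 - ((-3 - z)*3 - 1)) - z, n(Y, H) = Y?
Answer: -160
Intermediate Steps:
x = 16
l(z) = 10 + 2*z (l(z) = (0 - ((-9 - 3*z) - 1)) - z = (0 - (-10 - 3*z)) - z = (0 + (10 + 3*z)) - z = (10 + 3*z) - z = 10 + 2*z)
M(d) = -16 + d (M(d) = d - 1*16 = d - 16 = -16 + d)
M(0)*l(0) = (-16 + 0)*(10 + 2*0) = -16*(10 + 0) = -16*10 = -160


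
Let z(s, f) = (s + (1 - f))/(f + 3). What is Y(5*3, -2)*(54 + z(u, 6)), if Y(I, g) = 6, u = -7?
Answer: 316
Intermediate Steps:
z(s, f) = (1 + s - f)/(3 + f)
Y(5*3, -2)*(54 + z(u, 6)) = 6*(54 + (1 - 7 - 1*6)/(3 + 6)) = 6*(54 + (1 - 7 - 6)/9) = 6*(54 + (⅑)*(-12)) = 6*(54 - 4/3) = 6*(158/3) = 316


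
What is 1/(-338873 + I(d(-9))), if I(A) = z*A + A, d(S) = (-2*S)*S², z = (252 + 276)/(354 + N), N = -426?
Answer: -1/348107 ≈ -2.8727e-6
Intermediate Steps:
z = -22/3 (z = (252 + 276)/(354 - 426) = 528/(-72) = 528*(-1/72) = -22/3 ≈ -7.3333)
d(S) = -2*S³
I(A) = -19*A/3 (I(A) = -22*A/3 + A = -19*A/3)
1/(-338873 + I(d(-9))) = 1/(-338873 - (-38)*(-9)³/3) = 1/(-338873 - (-38)*(-729)/3) = 1/(-338873 - 19/3*1458) = 1/(-338873 - 9234) = 1/(-348107) = -1/348107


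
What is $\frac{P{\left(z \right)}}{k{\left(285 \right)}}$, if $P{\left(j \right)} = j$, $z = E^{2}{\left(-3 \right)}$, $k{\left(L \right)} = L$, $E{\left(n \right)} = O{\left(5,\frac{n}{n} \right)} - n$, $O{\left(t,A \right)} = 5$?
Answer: $\frac{64}{285} \approx 0.22456$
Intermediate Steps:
$E{\left(n \right)} = 5 - n$
$z = 64$ ($z = \left(5 - -3\right)^{2} = \left(5 + 3\right)^{2} = 8^{2} = 64$)
$\frac{P{\left(z \right)}}{k{\left(285 \right)}} = \frac{64}{285}$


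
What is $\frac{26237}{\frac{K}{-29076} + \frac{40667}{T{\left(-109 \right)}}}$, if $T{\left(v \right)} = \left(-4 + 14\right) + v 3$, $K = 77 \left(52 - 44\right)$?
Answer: $- \frac{60457210701}{295657241} \approx -204.48$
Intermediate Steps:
$K = 616$ ($K = 77 \cdot 8 = 616$)
$T{\left(v \right)} = 10 + 3 v$
$\frac{26237}{\frac{K}{-29076} + \frac{40667}{T{\left(-109 \right)}}} = \frac{26237}{\frac{616}{-29076} + \frac{40667}{10 + 3 \left(-109\right)}} = \frac{26237}{616 \left(- \frac{1}{29076}\right) + \frac{40667}{10 - 327}} = \frac{26237}{- \frac{154}{7269} + \frac{40667}{-317}} = \frac{26237}{- \frac{154}{7269} + 40667 \left(- \frac{1}{317}\right)} = \frac{26237}{- \frac{154}{7269} - \frac{40667}{317}} = \frac{26237}{- \frac{295657241}{2304273}} = 26237 \left(- \frac{2304273}{295657241}\right) = - \frac{60457210701}{295657241}$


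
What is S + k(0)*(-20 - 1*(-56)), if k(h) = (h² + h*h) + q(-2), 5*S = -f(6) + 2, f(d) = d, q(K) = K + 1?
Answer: -184/5 ≈ -36.800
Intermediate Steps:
q(K) = 1 + K
S = -⅘ (S = (-1*6 + 2)/5 = (-6 + 2)/5 = (⅕)*(-4) = -⅘ ≈ -0.80000)
k(h) = -1 + 2*h² (k(h) = (h² + h*h) + (1 - 2) = (h² + h²) - 1 = 2*h² - 1 = -1 + 2*h²)
S + k(0)*(-20 - 1*(-56)) = -⅘ + (-1 + 2*0²)*(-20 - 1*(-56)) = -⅘ + (-1 + 2*0)*(-20 + 56) = -⅘ + (-1 + 0)*36 = -⅘ - 1*36 = -⅘ - 36 = -184/5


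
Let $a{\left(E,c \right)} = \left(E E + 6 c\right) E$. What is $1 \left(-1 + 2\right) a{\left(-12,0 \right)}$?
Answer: $-1728$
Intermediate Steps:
$a{\left(E,c \right)} = E \left(E^{2} + 6 c\right)$ ($a{\left(E,c \right)} = \left(E^{2} + 6 c\right) E = E \left(E^{2} + 6 c\right)$)
$1 \left(-1 + 2\right) a{\left(-12,0 \right)} = 1 \left(-1 + 2\right) \left(- 12 \left(\left(-12\right)^{2} + 6 \cdot 0\right)\right) = 1 \cdot 1 \left(- 12 \left(144 + 0\right)\right) = 1 \left(\left(-12\right) 144\right) = 1 \left(-1728\right) = -1728$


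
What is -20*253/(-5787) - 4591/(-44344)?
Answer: 250948757/256618728 ≈ 0.97791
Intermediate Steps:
-20*253/(-5787) - 4591/(-44344) = -5060*(-1/5787) - 4591*(-1/44344) = 5060/5787 + 4591/44344 = 250948757/256618728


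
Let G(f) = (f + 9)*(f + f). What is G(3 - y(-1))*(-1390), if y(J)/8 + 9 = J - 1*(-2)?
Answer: -14155760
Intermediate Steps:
y(J) = -56 + 8*J (y(J) = -72 + 8*(J - 1*(-2)) = -72 + 8*(J + 2) = -72 + 8*(2 + J) = -72 + (16 + 8*J) = -56 + 8*J)
G(f) = 2*f*(9 + f) (G(f) = (9 + f)*(2*f) = 2*f*(9 + f))
G(3 - y(-1))*(-1390) = (2*(3 - (-56 + 8*(-1)))*(9 + (3 - (-56 + 8*(-1)))))*(-1390) = (2*(3 - (-56 - 8))*(9 + (3 - (-56 - 8))))*(-1390) = (2*(3 - 1*(-64))*(9 + (3 - 1*(-64))))*(-1390) = (2*(3 + 64)*(9 + (3 + 64)))*(-1390) = (2*67*(9 + 67))*(-1390) = (2*67*76)*(-1390) = 10184*(-1390) = -14155760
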